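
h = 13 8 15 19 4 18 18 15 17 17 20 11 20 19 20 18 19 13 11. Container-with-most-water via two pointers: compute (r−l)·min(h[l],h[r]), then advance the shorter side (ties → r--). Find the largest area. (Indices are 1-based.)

max area = 247

[1,19] min(13,11)*18=198 best=198 * → r--
[1,18] min(13,13)*17=221 best=221 * → r--
[1,17] min(13,19)*16=208 best=221 → l++
[2,17] min(8,19)*15=120 best=221 → l++
[3,17] min(15,19)*14=210 best=221 → l++
[4,17] min(19,19)*13=247 best=247 * → r--
[4,16] min(19,18)*12=216 best=247 → r--
[4,15] min(19,20)*11=209 best=247 → l++
[5,15] min(4,20)*10=40 best=247 → l++
[6,15] min(18,20)*9=162 best=247 → l++
[7,15] min(18,20)*8=144 best=247 → l++
[8,15] min(15,20)*7=105 best=247 → l++
[9,15] min(17,20)*6=102 best=247 → l++
[10,15] min(17,20)*5=85 best=247 → l++
[11,15] min(20,20)*4=80 best=247 → r--
[11,14] min(20,19)*3=57 best=247 → r--
[11,13] min(20,20)*2=40 best=247 → r--
[11,12] min(20,11)*1=11 best=247 → r--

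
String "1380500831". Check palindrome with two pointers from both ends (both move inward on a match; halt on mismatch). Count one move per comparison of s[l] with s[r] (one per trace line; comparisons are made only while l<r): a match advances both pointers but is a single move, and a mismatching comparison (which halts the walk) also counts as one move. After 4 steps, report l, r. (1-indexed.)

[1,10] '1'=='1' → l++,r--
[2,9] '3'=='3' → l++,r--
[3,8] '8'=='8' → l++,r--
[4,7] '0'=='0' → l++,r--

l=5, r=6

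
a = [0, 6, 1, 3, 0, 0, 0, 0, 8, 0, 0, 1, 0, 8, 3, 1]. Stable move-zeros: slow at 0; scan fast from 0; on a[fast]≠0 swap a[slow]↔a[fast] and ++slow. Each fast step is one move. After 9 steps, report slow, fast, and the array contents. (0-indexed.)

slow=0 fast=0: a[fast]=0, fast++
slow=0 fast=1: a[fast]=6≠0 swap→a[0]=6, slow++,fast++
slow=1 fast=2: a[fast]=1≠0 swap→a[1]=1, slow++,fast++
slow=2 fast=3: a[fast]=3≠0 swap→a[2]=3, slow++,fast++
slow=3 fast=4: a[fast]=0, fast++
slow=3 fast=5: a[fast]=0, fast++
slow=3 fast=6: a[fast]=0, fast++
slow=3 fast=7: a[fast]=0, fast++
slow=3 fast=8: a[fast]=8≠0 swap→a[3]=8, slow++,fast++

slow=4, fast=9, a=[6, 1, 3, 8, 0, 0, 0, 0, 0, 0, 0, 1, 0, 8, 3, 1]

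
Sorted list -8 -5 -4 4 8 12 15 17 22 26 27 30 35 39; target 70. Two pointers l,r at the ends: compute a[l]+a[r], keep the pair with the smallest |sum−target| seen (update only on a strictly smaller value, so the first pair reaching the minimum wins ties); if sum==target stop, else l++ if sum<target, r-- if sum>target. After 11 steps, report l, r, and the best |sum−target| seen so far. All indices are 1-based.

l=12, r=14, best |Δ|=4

[1,14] -8+39=31 d=39 * → l++
[2,14] -5+39=34 d=36 * → l++
[3,14] -4+39=35 d=35 * → l++
[4,14] 4+39=43 d=27 * → l++
[5,14] 8+39=47 d=23 * → l++
[6,14] 12+39=51 d=19 * → l++
[7,14] 15+39=54 d=16 * → l++
[8,14] 17+39=56 d=14 * → l++
[9,14] 22+39=61 d=9 * → l++
[10,14] 26+39=65 d=5 * → l++
[11,14] 27+39=66 d=4 * → l++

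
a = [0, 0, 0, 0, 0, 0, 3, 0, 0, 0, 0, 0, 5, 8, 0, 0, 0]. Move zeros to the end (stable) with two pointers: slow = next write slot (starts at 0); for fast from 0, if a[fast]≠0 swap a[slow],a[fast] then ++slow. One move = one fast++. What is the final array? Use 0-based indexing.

(s=0,f=0) a[fast]=0 → fast++
(s=0,f=1) a[fast]=0 → fast++
(s=0,f=2) a[fast]=0 → fast++
(s=0,f=3) a[fast]=0 → fast++
(s=0,f=4) a[fast]=0 → fast++
(s=0,f=5) a[fast]=0 → fast++
(s=0,f=6) a[fast]=3≠0 swap→a[0]=3 → slow++,fast++
(s=1,f=7) a[fast]=0 → fast++
(s=1,f=8) a[fast]=0 → fast++
(s=1,f=9) a[fast]=0 → fast++
(s=1,f=10) a[fast]=0 → fast++
(s=1,f=11) a[fast]=0 → fast++
(s=1,f=12) a[fast]=5≠0 swap→a[1]=5 → slow++,fast++
(s=2,f=13) a[fast]=8≠0 swap→a[2]=8 → slow++,fast++
(s=3,f=14) a[fast]=0 → fast++
(s=3,f=15) a[fast]=0 → fast++
(s=3,f=16) a[fast]=0 → fast++

[3, 5, 8, 0, 0, 0, 0, 0, 0, 0, 0, 0, 0, 0, 0, 0, 0]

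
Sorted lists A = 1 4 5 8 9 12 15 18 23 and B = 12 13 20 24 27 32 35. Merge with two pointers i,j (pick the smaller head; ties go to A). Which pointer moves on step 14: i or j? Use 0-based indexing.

j

[i=0,j=0] A[i]=1<=B[j]=12 take 1 → i++
[i=1,j=0] A[i]=4<=B[j]=12 take 4 → i++
[i=2,j=0] A[i]=5<=B[j]=12 take 5 → i++
[i=3,j=0] A[i]=8<=B[j]=12 take 8 → i++
[i=4,j=0] A[i]=9<=B[j]=12 take 9 → i++
[i=5,j=0] A[i]=12<=B[j]=12 take 12 → i++
[i=6,j=0] A[i]=15>B[j]=12 take 12 → j++
[i=6,j=1] A[i]=15>B[j]=13 take 13 → j++
[i=6,j=2] A[i]=15<=B[j]=20 take 15 → i++
[i=7,j=2] A[i]=18<=B[j]=20 take 18 → i++
[i=8,j=2] A[i]=23>B[j]=20 take 20 → j++
[i=8,j=3] A[i]=23<=B[j]=24 take 23 → i++
[i=9,j=3] A done, take B[j]=24 → j++
[i=9,j=4] A done, take B[j]=27 → j++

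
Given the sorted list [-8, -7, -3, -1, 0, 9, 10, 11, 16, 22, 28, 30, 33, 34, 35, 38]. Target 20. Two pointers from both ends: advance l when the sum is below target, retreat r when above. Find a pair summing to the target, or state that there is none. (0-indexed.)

(-8, 28)

l=0 r=15: -8+38=30 >20, r--
l=0 r=14: -8+35=27 >20, r--
l=0 r=13: -8+34=26 >20, r--
l=0 r=12: -8+33=25 >20, r--
l=0 r=11: -8+30=22 >20, r--
l=0 r=10: -8+28=20, found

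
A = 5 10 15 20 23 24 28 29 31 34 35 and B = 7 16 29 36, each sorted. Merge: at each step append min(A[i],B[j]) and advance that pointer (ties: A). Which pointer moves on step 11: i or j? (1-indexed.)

i=1 j=1: A[i]=5<=B[j]=7 take 5, i++
i=2 j=1: A[i]=10>B[j]=7 take 7, j++
i=2 j=2: A[i]=10<=B[j]=16 take 10, i++
i=3 j=2: A[i]=15<=B[j]=16 take 15, i++
i=4 j=2: A[i]=20>B[j]=16 take 16, j++
i=4 j=3: A[i]=20<=B[j]=29 take 20, i++
i=5 j=3: A[i]=23<=B[j]=29 take 23, i++
i=6 j=3: A[i]=24<=B[j]=29 take 24, i++
i=7 j=3: A[i]=28<=B[j]=29 take 28, i++
i=8 j=3: A[i]=29<=B[j]=29 take 29, i++
i=9 j=3: A[i]=31>B[j]=29 take 29, j++

j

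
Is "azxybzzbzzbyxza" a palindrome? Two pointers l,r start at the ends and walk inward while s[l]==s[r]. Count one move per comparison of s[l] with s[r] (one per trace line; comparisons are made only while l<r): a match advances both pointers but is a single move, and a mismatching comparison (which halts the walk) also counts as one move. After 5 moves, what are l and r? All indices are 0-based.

l=0 r=14: 'a'=='a', l++,r--
l=1 r=13: 'z'=='z', l++,r--
l=2 r=12: 'x'=='x', l++,r--
l=3 r=11: 'y'=='y', l++,r--
l=4 r=10: 'b'=='b', l++,r--

l=5, r=9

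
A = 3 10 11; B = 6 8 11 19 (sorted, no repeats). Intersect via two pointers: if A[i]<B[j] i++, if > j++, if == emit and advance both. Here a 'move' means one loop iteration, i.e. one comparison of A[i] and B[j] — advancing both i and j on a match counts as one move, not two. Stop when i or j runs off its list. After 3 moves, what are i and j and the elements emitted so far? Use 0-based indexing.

i=1, j=2, emitted=[]

[i=0,j=0] 3<6 → i++
[i=1,j=0] 10>6 → j++
[i=1,j=1] 10>8 → j++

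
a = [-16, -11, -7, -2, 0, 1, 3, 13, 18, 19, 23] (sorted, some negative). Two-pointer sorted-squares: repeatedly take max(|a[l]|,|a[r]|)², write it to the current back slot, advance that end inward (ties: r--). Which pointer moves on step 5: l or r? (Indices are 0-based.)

r

l=0 r=10: |-16|<=|23| out[10]=529, r--
l=0 r=9: |-16|<=|19| out[9]=361, r--
l=0 r=8: |-16|<=|18| out[8]=324, r--
l=0 r=7: |-16|>|13| out[7]=256, l++
l=1 r=7: |-11|<=|13| out[6]=169, r--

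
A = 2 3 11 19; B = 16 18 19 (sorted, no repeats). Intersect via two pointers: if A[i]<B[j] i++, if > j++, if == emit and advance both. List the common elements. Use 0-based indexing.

[i=0,j=0] 2<16 → i++
[i=1,j=0] 3<16 → i++
[i=2,j=0] 11<16 → i++
[i=3,j=0] 19>16 → j++
[i=3,j=1] 19>18 → j++
[i=3,j=2] 19==19 emit → i++,j++

intersection = [19]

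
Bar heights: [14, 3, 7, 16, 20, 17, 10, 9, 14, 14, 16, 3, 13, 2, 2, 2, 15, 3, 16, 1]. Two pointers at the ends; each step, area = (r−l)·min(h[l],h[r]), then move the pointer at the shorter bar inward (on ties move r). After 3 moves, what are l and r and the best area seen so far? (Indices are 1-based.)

l=3, r=19, best area=252

l=1 r=20: min(14,1)*19=19 best=19 *, r--
l=1 r=19: min(14,16)*18=252 best=252 *, l++
l=2 r=19: min(3,16)*17=51 best=252, l++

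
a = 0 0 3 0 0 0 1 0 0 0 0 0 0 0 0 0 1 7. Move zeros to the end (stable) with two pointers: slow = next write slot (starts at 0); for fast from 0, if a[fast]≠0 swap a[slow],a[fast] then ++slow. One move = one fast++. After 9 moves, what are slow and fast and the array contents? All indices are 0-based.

(s=0,f=0) a[fast]=0 → fast++
(s=0,f=1) a[fast]=0 → fast++
(s=0,f=2) a[fast]=3≠0 swap→a[0]=3 → slow++,fast++
(s=1,f=3) a[fast]=0 → fast++
(s=1,f=4) a[fast]=0 → fast++
(s=1,f=5) a[fast]=0 → fast++
(s=1,f=6) a[fast]=1≠0 swap→a[1]=1 → slow++,fast++
(s=2,f=7) a[fast]=0 → fast++
(s=2,f=8) a[fast]=0 → fast++

slow=2, fast=9, a=[3, 1, 0, 0, 0, 0, 0, 0, 0, 0, 0, 0, 0, 0, 0, 0, 1, 7]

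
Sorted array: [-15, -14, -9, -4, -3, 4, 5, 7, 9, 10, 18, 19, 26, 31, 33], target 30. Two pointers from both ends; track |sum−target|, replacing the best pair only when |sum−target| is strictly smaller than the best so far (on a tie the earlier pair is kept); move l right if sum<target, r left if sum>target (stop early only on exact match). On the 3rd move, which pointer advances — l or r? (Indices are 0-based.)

l=0 r=14: -15+33=18 d=12 *, l++
l=1 r=14: -14+33=19 d=11 *, l++
l=2 r=14: -9+33=24 d=6 *, l++

l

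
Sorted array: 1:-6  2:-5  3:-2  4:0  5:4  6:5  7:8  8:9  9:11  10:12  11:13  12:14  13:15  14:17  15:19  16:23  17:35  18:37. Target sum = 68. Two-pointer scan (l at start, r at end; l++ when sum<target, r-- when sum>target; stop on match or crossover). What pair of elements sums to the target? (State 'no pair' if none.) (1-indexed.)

no pair

l=1 r=18: -6+37=31 <68, l++
l=2 r=18: -5+37=32 <68, l++
l=3 r=18: -2+37=35 <68, l++
l=4 r=18: 0+37=37 <68, l++
l=5 r=18: 4+37=41 <68, l++
l=6 r=18: 5+37=42 <68, l++
l=7 r=18: 8+37=45 <68, l++
l=8 r=18: 9+37=46 <68, l++
l=9 r=18: 11+37=48 <68, l++
l=10 r=18: 12+37=49 <68, l++
l=11 r=18: 13+37=50 <68, l++
l=12 r=18: 14+37=51 <68, l++
l=13 r=18: 15+37=52 <68, l++
l=14 r=18: 17+37=54 <68, l++
l=15 r=18: 19+37=56 <68, l++
l=16 r=18: 23+37=60 <68, l++
l=17 r=18: 35+37=72 >68, r--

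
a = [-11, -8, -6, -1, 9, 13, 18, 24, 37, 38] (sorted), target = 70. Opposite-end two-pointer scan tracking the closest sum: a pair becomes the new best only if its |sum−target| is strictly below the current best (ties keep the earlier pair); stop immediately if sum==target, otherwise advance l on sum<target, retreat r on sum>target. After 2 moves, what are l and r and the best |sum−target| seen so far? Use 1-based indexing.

[1,10] -11+38=27 d=43 * → l++
[2,10] -8+38=30 d=40 * → l++

l=3, r=10, best |Δ|=40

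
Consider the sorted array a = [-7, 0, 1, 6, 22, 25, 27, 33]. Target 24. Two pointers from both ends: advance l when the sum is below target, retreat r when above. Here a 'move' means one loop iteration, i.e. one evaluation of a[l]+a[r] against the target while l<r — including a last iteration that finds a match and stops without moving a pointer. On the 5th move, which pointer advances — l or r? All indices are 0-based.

[0,7] -7+33=26 >24 → r--
[0,6] -7+27=20 <24 → l++
[1,6] 0+27=27 >24 → r--
[1,5] 0+25=25 >24 → r--
[1,4] 0+22=22 <24 → l++

l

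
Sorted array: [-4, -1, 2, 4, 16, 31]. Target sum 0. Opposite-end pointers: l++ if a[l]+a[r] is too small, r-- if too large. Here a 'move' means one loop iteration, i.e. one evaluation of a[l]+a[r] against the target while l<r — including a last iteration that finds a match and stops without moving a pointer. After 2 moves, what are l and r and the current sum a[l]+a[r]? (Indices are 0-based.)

l=0 r=5: -4+31=27 >0, r--
l=0 r=4: -4+16=12 >0, r--

l=0, r=3, sum=0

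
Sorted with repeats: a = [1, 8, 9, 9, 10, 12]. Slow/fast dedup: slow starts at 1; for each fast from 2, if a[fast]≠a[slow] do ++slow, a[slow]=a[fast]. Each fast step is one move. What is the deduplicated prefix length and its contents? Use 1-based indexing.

(s=1,f=2) a[fast]=8≠a[slow]=1 write a[2]=8 → slow++,fast++
(s=2,f=3) a[fast]=9≠a[slow]=8 write a[3]=9 → slow++,fast++
(s=3,f=4) a[fast]=9=a[slow] dup → fast++
(s=3,f=5) a[fast]=10≠a[slow]=9 write a[4]=10 → slow++,fast++
(s=4,f=6) a[fast]=12≠a[slow]=10 write a[5]=12 → slow++,fast++

length 5; prefix = [1, 8, 9, 10, 12]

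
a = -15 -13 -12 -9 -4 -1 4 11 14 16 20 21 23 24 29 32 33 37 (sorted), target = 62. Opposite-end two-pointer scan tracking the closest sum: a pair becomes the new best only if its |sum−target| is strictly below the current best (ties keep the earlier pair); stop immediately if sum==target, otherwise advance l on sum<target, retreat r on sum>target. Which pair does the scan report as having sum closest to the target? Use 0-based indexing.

[0,17] -15+37=22 d=40 * → l++
[1,17] -13+37=24 d=38 * → l++
[2,17] -12+37=25 d=37 * → l++
[3,17] -9+37=28 d=34 * → l++
[4,17] -4+37=33 d=29 * → l++
[5,17] -1+37=36 d=26 * → l++
[6,17] 4+37=41 d=21 * → l++
[7,17] 11+37=48 d=14 * → l++
[8,17] 14+37=51 d=11 * → l++
[9,17] 16+37=53 d=9 * → l++
[10,17] 20+37=57 d=5 * → l++
[11,17] 21+37=58 d=4 * → l++
[12,17] 23+37=60 d=2 * → l++
[13,17] 24+37=61 d=1 * → l++
[14,17] 29+37=66 d=4 → r--
[14,16] 29+33=62 d=0 * → stop

pair (29, 33) with sum 62 (|Δ|=0)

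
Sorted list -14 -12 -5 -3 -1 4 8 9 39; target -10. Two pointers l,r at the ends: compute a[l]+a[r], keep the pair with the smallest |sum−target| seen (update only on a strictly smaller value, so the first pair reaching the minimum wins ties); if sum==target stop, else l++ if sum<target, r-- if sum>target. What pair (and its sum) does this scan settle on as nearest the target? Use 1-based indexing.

l=1 r=9: -14+39=25 d=35 *, r--
l=1 r=8: -14+9=-5 d=5 *, r--
l=1 r=7: -14+8=-6 d=4 *, r--
l=1 r=6: -14+4=-10 d=0 *, stop

pair (-14, 4) with sum -10 (|Δ|=0)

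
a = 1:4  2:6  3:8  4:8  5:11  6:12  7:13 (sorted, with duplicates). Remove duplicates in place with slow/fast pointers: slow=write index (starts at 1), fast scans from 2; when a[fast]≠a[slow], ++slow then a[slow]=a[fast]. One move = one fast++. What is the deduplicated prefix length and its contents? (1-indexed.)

length 6; prefix = [4, 6, 8, 11, 12, 13]

slow=1 fast=2: a[fast]=6≠a[slow]=4 write a[2]=6, slow++,fast++
slow=2 fast=3: a[fast]=8≠a[slow]=6 write a[3]=8, slow++,fast++
slow=3 fast=4: a[fast]=8=a[slow] dup, fast++
slow=3 fast=5: a[fast]=11≠a[slow]=8 write a[4]=11, slow++,fast++
slow=4 fast=6: a[fast]=12≠a[slow]=11 write a[5]=12, slow++,fast++
slow=5 fast=7: a[fast]=13≠a[slow]=12 write a[6]=13, slow++,fast++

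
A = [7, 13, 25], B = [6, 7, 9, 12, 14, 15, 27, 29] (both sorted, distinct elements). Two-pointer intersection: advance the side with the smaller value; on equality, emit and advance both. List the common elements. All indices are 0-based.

intersection = [7]

[i=0,j=0] 7>6 → j++
[i=0,j=1] 7==7 emit → i++,j++
[i=1,j=2] 13>9 → j++
[i=1,j=3] 13>12 → j++
[i=1,j=4] 13<14 → i++
[i=2,j=4] 25>14 → j++
[i=2,j=5] 25>15 → j++
[i=2,j=6] 25<27 → i++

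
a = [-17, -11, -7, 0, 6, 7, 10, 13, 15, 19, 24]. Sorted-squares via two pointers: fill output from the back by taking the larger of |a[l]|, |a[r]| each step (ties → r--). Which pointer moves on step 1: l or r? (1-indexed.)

[1,11] |-17|<=|24| out[11]=576 → r--

r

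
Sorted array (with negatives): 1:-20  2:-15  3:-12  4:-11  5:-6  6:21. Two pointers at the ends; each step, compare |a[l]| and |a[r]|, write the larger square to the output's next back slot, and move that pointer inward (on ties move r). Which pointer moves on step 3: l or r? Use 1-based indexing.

l=1 r=6: |-20|<=|21| out[6]=441, r--
l=1 r=5: |-20|>|-6| out[5]=400, l++
l=2 r=5: |-15|>|-6| out[4]=225, l++

l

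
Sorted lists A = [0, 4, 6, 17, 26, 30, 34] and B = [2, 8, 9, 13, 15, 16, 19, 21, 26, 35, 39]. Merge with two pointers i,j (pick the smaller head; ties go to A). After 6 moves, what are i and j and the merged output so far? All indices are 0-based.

[i=0,j=0] A[i]=0<=B[j]=2 take 0 → i++
[i=1,j=0] A[i]=4>B[j]=2 take 2 → j++
[i=1,j=1] A[i]=4<=B[j]=8 take 4 → i++
[i=2,j=1] A[i]=6<=B[j]=8 take 6 → i++
[i=3,j=1] A[i]=17>B[j]=8 take 8 → j++
[i=3,j=2] A[i]=17>B[j]=9 take 9 → j++

i=3, j=3, merged so far=[0, 2, 4, 6, 8, 9]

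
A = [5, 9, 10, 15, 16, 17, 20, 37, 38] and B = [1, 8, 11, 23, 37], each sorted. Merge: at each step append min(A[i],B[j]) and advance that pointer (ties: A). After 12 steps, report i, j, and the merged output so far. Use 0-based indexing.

i=8, j=4, merged so far=[1, 5, 8, 9, 10, 11, 15, 16, 17, 20, 23, 37]

[i=0,j=0] A[i]=5>B[j]=1 take 1 → j++
[i=0,j=1] A[i]=5<=B[j]=8 take 5 → i++
[i=1,j=1] A[i]=9>B[j]=8 take 8 → j++
[i=1,j=2] A[i]=9<=B[j]=11 take 9 → i++
[i=2,j=2] A[i]=10<=B[j]=11 take 10 → i++
[i=3,j=2] A[i]=15>B[j]=11 take 11 → j++
[i=3,j=3] A[i]=15<=B[j]=23 take 15 → i++
[i=4,j=3] A[i]=16<=B[j]=23 take 16 → i++
[i=5,j=3] A[i]=17<=B[j]=23 take 17 → i++
[i=6,j=3] A[i]=20<=B[j]=23 take 20 → i++
[i=7,j=3] A[i]=37>B[j]=23 take 23 → j++
[i=7,j=4] A[i]=37<=B[j]=37 take 37 → i++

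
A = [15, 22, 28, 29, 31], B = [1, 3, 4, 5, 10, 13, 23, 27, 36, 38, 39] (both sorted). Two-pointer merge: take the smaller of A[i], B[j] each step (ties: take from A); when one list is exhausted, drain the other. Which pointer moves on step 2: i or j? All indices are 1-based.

j

[i=1,j=1] A[i]=15>B[j]=1 take 1 → j++
[i=1,j=2] A[i]=15>B[j]=3 take 3 → j++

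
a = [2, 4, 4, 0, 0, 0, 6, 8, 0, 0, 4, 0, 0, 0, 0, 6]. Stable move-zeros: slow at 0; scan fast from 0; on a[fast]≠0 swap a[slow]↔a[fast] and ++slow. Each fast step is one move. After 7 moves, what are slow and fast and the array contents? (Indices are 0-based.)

slow=4, fast=7, a=[2, 4, 4, 6, 0, 0, 0, 8, 0, 0, 4, 0, 0, 0, 0, 6]

slow=0 fast=0: a[fast]=2≠0 swap→a[0]=2, slow++,fast++
slow=1 fast=1: a[fast]=4≠0 swap→a[1]=4, slow++,fast++
slow=2 fast=2: a[fast]=4≠0 swap→a[2]=4, slow++,fast++
slow=3 fast=3: a[fast]=0, fast++
slow=3 fast=4: a[fast]=0, fast++
slow=3 fast=5: a[fast]=0, fast++
slow=3 fast=6: a[fast]=6≠0 swap→a[3]=6, slow++,fast++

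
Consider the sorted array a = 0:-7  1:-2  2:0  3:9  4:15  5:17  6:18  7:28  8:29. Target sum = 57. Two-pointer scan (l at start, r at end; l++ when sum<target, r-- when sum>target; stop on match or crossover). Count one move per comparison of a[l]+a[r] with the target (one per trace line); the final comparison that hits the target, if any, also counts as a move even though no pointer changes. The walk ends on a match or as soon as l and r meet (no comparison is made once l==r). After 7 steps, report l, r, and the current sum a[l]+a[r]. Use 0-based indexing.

l=0 r=8: -7+29=22 <57, l++
l=1 r=8: -2+29=27 <57, l++
l=2 r=8: 0+29=29 <57, l++
l=3 r=8: 9+29=38 <57, l++
l=4 r=8: 15+29=44 <57, l++
l=5 r=8: 17+29=46 <57, l++
l=6 r=8: 18+29=47 <57, l++

l=7, r=8, sum=57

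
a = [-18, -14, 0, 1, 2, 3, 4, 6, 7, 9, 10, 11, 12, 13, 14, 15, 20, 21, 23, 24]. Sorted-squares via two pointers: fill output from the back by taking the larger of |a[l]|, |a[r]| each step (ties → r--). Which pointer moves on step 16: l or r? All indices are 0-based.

r

[0,19] |-18|<=|24| out[19]=576 → r--
[0,18] |-18|<=|23| out[18]=529 → r--
[0,17] |-18|<=|21| out[17]=441 → r--
[0,16] |-18|<=|20| out[16]=400 → r--
[0,15] |-18|>|15| out[15]=324 → l++
[1,15] |-14|<=|15| out[14]=225 → r--
[1,14] |-14|<=|14| out[13]=196 → r--
[1,13] |-14|>|13| out[12]=196 → l++
[2,13] |0|<=|13| out[11]=169 → r--
[2,12] |0|<=|12| out[10]=144 → r--
[2,11] |0|<=|11| out[9]=121 → r--
[2,10] |0|<=|10| out[8]=100 → r--
[2,9] |0|<=|9| out[7]=81 → r--
[2,8] |0|<=|7| out[6]=49 → r--
[2,7] |0|<=|6| out[5]=36 → r--
[2,6] |0|<=|4| out[4]=16 → r--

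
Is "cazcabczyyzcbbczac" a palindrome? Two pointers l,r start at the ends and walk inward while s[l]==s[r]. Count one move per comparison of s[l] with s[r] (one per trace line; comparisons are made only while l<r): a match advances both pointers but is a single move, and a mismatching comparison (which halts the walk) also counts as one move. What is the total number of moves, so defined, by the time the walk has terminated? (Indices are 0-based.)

l=0 r=17: 'c'=='c', l++,r--
l=1 r=16: 'a'=='a', l++,r--
l=2 r=15: 'z'=='z', l++,r--
l=3 r=14: 'c'=='c', l++,r--
l=4 r=13: 'a'!='b', stop

5 moves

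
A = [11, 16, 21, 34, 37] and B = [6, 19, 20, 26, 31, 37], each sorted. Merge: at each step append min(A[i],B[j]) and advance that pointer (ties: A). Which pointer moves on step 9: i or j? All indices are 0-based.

[i=0,j=0] A[i]=11>B[j]=6 take 6 → j++
[i=0,j=1] A[i]=11<=B[j]=19 take 11 → i++
[i=1,j=1] A[i]=16<=B[j]=19 take 16 → i++
[i=2,j=1] A[i]=21>B[j]=19 take 19 → j++
[i=2,j=2] A[i]=21>B[j]=20 take 20 → j++
[i=2,j=3] A[i]=21<=B[j]=26 take 21 → i++
[i=3,j=3] A[i]=34>B[j]=26 take 26 → j++
[i=3,j=4] A[i]=34>B[j]=31 take 31 → j++
[i=3,j=5] A[i]=34<=B[j]=37 take 34 → i++

i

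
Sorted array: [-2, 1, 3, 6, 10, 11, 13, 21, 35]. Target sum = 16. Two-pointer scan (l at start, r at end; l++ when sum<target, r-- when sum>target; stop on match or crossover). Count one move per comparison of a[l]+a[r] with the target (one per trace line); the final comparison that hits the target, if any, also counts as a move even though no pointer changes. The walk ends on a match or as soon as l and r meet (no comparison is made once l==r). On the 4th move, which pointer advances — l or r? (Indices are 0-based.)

l=0 r=8: -2+35=33 >16, r--
l=0 r=7: -2+21=19 >16, r--
l=0 r=6: -2+13=11 <16, l++
l=1 r=6: 1+13=14 <16, l++

l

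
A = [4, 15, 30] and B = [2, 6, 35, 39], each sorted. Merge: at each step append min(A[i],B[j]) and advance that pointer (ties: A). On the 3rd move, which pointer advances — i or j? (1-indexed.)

j

i=1 j=1: A[i]=4>B[j]=2 take 2, j++
i=1 j=2: A[i]=4<=B[j]=6 take 4, i++
i=2 j=2: A[i]=15>B[j]=6 take 6, j++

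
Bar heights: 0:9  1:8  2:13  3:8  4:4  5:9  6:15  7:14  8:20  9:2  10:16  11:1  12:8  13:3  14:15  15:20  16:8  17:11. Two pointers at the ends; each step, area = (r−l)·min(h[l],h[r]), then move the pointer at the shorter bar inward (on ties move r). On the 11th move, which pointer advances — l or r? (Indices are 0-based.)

[0,17] min(9,11)*17=153 best=153 * → l++
[1,17] min(8,11)*16=128 best=153 → l++
[2,17] min(13,11)*15=165 best=165 * → r--
[2,16] min(13,8)*14=112 best=165 → r--
[2,15] min(13,20)*13=169 best=169 * → l++
[3,15] min(8,20)*12=96 best=169 → l++
[4,15] min(4,20)*11=44 best=169 → l++
[5,15] min(9,20)*10=90 best=169 → l++
[6,15] min(15,20)*9=135 best=169 → l++
[7,15] min(14,20)*8=112 best=169 → l++
[8,15] min(20,20)*7=140 best=169 → r--

r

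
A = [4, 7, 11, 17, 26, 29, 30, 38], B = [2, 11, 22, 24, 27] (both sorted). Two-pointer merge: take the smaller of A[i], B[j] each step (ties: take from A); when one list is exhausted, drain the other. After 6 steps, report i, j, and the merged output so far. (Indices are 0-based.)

[i=0,j=0] A[i]=4>B[j]=2 take 2 → j++
[i=0,j=1] A[i]=4<=B[j]=11 take 4 → i++
[i=1,j=1] A[i]=7<=B[j]=11 take 7 → i++
[i=2,j=1] A[i]=11<=B[j]=11 take 11 → i++
[i=3,j=1] A[i]=17>B[j]=11 take 11 → j++
[i=3,j=2] A[i]=17<=B[j]=22 take 17 → i++

i=4, j=2, merged so far=[2, 4, 7, 11, 11, 17]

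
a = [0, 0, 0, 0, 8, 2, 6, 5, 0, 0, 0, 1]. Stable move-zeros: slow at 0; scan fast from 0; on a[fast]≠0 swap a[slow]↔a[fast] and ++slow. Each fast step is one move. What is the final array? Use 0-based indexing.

[8, 2, 6, 5, 1, 0, 0, 0, 0, 0, 0, 0]

(s=0,f=0) a[fast]=0 → fast++
(s=0,f=1) a[fast]=0 → fast++
(s=0,f=2) a[fast]=0 → fast++
(s=0,f=3) a[fast]=0 → fast++
(s=0,f=4) a[fast]=8≠0 swap→a[0]=8 → slow++,fast++
(s=1,f=5) a[fast]=2≠0 swap→a[1]=2 → slow++,fast++
(s=2,f=6) a[fast]=6≠0 swap→a[2]=6 → slow++,fast++
(s=3,f=7) a[fast]=5≠0 swap→a[3]=5 → slow++,fast++
(s=4,f=8) a[fast]=0 → fast++
(s=4,f=9) a[fast]=0 → fast++
(s=4,f=10) a[fast]=0 → fast++
(s=4,f=11) a[fast]=1≠0 swap→a[4]=1 → slow++,fast++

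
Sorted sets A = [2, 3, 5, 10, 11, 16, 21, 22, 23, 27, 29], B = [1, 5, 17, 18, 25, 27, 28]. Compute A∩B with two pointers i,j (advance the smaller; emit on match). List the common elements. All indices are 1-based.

intersection = [5, 27]

i=1 j=1: 2>1, j++
i=1 j=2: 2<5, i++
i=2 j=2: 3<5, i++
i=3 j=2: 5==5 emit, i++,j++
i=4 j=3: 10<17, i++
i=5 j=3: 11<17, i++
i=6 j=3: 16<17, i++
i=7 j=3: 21>17, j++
i=7 j=4: 21>18, j++
i=7 j=5: 21<25, i++
i=8 j=5: 22<25, i++
i=9 j=5: 23<25, i++
i=10 j=5: 27>25, j++
i=10 j=6: 27==27 emit, i++,j++
i=11 j=7: 29>28, j++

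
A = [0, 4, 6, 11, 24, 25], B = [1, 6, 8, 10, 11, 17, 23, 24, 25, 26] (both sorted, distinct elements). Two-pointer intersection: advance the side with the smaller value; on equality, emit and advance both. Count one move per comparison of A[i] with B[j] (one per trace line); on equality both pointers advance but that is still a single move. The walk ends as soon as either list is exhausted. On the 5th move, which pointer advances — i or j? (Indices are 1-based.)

[i=1,j=1] 0<1 → i++
[i=2,j=1] 4>1 → j++
[i=2,j=2] 4<6 → i++
[i=3,j=2] 6==6 emit → i++,j++
[i=4,j=3] 11>8 → j++

j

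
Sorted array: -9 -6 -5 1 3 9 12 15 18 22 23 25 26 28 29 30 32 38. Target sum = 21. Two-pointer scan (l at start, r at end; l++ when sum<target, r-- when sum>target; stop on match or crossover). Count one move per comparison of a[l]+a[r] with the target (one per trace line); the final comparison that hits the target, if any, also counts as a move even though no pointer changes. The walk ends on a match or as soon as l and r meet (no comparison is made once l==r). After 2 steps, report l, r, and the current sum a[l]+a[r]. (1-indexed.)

l=1, r=16, sum=21

l=1 r=18: -9+38=29 >21, r--
l=1 r=17: -9+32=23 >21, r--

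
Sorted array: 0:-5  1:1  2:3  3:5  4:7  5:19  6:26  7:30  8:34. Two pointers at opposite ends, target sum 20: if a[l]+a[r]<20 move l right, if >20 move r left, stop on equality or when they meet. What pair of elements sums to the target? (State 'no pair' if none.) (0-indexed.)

l=0 r=8: -5+34=29 >20, r--
l=0 r=7: -5+30=25 >20, r--
l=0 r=6: -5+26=21 >20, r--
l=0 r=5: -5+19=14 <20, l++
l=1 r=5: 1+19=20, found

(1, 19)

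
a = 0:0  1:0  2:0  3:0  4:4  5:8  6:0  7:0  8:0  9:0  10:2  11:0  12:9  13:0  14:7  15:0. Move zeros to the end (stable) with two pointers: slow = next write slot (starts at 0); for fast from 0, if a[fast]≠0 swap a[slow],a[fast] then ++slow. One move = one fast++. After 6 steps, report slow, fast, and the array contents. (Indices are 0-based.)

slow=2, fast=6, a=[4, 8, 0, 0, 0, 0, 0, 0, 0, 0, 2, 0, 9, 0, 7, 0]

slow=0 fast=0: a[fast]=0, fast++
slow=0 fast=1: a[fast]=0, fast++
slow=0 fast=2: a[fast]=0, fast++
slow=0 fast=3: a[fast]=0, fast++
slow=0 fast=4: a[fast]=4≠0 swap→a[0]=4, slow++,fast++
slow=1 fast=5: a[fast]=8≠0 swap→a[1]=8, slow++,fast++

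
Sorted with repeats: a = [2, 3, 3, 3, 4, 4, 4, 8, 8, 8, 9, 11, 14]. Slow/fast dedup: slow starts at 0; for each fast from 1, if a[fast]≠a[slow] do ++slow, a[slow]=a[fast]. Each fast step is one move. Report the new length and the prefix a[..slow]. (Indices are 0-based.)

slow=0 fast=1: a[fast]=3≠a[slow]=2 write a[1]=3, slow++,fast++
slow=1 fast=2: a[fast]=3=a[slow] dup, fast++
slow=1 fast=3: a[fast]=3=a[slow] dup, fast++
slow=1 fast=4: a[fast]=4≠a[slow]=3 write a[2]=4, slow++,fast++
slow=2 fast=5: a[fast]=4=a[slow] dup, fast++
slow=2 fast=6: a[fast]=4=a[slow] dup, fast++
slow=2 fast=7: a[fast]=8≠a[slow]=4 write a[3]=8, slow++,fast++
slow=3 fast=8: a[fast]=8=a[slow] dup, fast++
slow=3 fast=9: a[fast]=8=a[slow] dup, fast++
slow=3 fast=10: a[fast]=9≠a[slow]=8 write a[4]=9, slow++,fast++
slow=4 fast=11: a[fast]=11≠a[slow]=9 write a[5]=11, slow++,fast++
slow=5 fast=12: a[fast]=14≠a[slow]=11 write a[6]=14, slow++,fast++

length 7; prefix = [2, 3, 4, 8, 9, 11, 14]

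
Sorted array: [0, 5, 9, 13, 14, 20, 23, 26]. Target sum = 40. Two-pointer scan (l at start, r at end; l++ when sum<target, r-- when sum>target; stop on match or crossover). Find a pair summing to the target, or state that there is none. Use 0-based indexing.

[0,7] 0+26=26 <40 → l++
[1,7] 5+26=31 <40 → l++
[2,7] 9+26=35 <40 → l++
[3,7] 13+26=39 <40 → l++
[4,7] 14+26=40 → found

(14, 26)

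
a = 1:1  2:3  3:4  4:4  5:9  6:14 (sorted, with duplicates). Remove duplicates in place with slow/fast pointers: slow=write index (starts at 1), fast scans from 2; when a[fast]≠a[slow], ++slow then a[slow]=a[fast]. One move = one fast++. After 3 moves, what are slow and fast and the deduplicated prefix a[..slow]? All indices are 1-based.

(s=1,f=2) a[fast]=3≠a[slow]=1 write a[2]=3 → slow++,fast++
(s=2,f=3) a[fast]=4≠a[slow]=3 write a[3]=4 → slow++,fast++
(s=3,f=4) a[fast]=4=a[slow] dup → fast++

slow=3, fast=5, prefix=[1, 3, 4]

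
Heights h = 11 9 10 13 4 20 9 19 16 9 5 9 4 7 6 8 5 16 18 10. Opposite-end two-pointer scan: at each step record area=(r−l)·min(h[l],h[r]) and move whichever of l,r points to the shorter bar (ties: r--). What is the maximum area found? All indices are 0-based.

[0,19] min(11,10)*19=190 best=190 * → r--
[0,18] min(11,18)*18=198 best=198 * → l++
[1,18] min(9,18)*17=153 best=198 → l++
[2,18] min(10,18)*16=160 best=198 → l++
[3,18] min(13,18)*15=195 best=198 → l++
[4,18] min(4,18)*14=56 best=198 → l++
[5,18] min(20,18)*13=234 best=234 * → r--
[5,17] min(20,16)*12=192 best=234 → r--
[5,16] min(20,5)*11=55 best=234 → r--
[5,15] min(20,8)*10=80 best=234 → r--
[5,14] min(20,6)*9=54 best=234 → r--
[5,13] min(20,7)*8=56 best=234 → r--
[5,12] min(20,4)*7=28 best=234 → r--
[5,11] min(20,9)*6=54 best=234 → r--
[5,10] min(20,5)*5=25 best=234 → r--
[5,9] min(20,9)*4=36 best=234 → r--
[5,8] min(20,16)*3=48 best=234 → r--
[5,7] min(20,19)*2=38 best=234 → r--
[5,6] min(20,9)*1=9 best=234 → r--

max area = 234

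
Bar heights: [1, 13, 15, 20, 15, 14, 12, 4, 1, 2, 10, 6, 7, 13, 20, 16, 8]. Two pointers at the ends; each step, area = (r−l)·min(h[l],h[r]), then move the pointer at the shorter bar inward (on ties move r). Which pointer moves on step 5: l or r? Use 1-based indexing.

r

[1,17] min(1,8)*16=16 best=16 * → l++
[2,17] min(13,8)*15=120 best=120 * → r--
[2,16] min(13,16)*14=182 best=182 * → l++
[3,16] min(15,16)*13=195 best=195 * → l++
[4,16] min(20,16)*12=192 best=195 → r--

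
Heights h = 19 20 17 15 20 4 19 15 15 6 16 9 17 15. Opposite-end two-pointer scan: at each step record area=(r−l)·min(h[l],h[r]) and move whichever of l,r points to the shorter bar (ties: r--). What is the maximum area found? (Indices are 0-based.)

max area = 204

[0,13] min(19,15)*13=195 best=195 * → r--
[0,12] min(19,17)*12=204 best=204 * → r--
[0,11] min(19,9)*11=99 best=204 → r--
[0,10] min(19,16)*10=160 best=204 → r--
[0,9] min(19,6)*9=54 best=204 → r--
[0,8] min(19,15)*8=120 best=204 → r--
[0,7] min(19,15)*7=105 best=204 → r--
[0,6] min(19,19)*6=114 best=204 → r--
[0,5] min(19,4)*5=20 best=204 → r--
[0,4] min(19,20)*4=76 best=204 → l++
[1,4] min(20,20)*3=60 best=204 → r--
[1,3] min(20,15)*2=30 best=204 → r--
[1,2] min(20,17)*1=17 best=204 → r--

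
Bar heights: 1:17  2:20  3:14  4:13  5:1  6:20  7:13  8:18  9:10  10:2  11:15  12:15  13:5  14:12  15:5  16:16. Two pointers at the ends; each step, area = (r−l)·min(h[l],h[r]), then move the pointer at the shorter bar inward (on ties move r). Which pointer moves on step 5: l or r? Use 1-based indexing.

[1,16] min(17,16)*15=240 best=240 * → r--
[1,15] min(17,5)*14=70 best=240 → r--
[1,14] min(17,12)*13=156 best=240 → r--
[1,13] min(17,5)*12=60 best=240 → r--
[1,12] min(17,15)*11=165 best=240 → r--

r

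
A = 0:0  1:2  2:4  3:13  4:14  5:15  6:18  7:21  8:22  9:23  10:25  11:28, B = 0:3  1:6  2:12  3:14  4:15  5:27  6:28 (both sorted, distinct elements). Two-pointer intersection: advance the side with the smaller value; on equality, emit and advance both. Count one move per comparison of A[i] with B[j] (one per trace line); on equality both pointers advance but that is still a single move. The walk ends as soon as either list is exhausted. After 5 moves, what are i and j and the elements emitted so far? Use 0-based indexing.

[i=0,j=0] 0<3 → i++
[i=1,j=0] 2<3 → i++
[i=2,j=0] 4>3 → j++
[i=2,j=1] 4<6 → i++
[i=3,j=1] 13>6 → j++

i=3, j=2, emitted=[]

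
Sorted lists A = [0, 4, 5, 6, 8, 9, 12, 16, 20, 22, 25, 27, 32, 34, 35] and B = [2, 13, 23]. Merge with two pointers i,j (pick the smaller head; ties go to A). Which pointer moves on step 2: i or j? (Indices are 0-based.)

j

[i=0,j=0] A[i]=0<=B[j]=2 take 0 → i++
[i=1,j=0] A[i]=4>B[j]=2 take 2 → j++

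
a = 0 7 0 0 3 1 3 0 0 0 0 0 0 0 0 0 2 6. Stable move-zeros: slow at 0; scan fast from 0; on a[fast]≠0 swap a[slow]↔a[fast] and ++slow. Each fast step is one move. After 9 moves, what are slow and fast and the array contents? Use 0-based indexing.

slow=4, fast=9, a=[7, 3, 1, 3, 0, 0, 0, 0, 0, 0, 0, 0, 0, 0, 0, 0, 2, 6]

(s=0,f=0) a[fast]=0 → fast++
(s=0,f=1) a[fast]=7≠0 swap→a[0]=7 → slow++,fast++
(s=1,f=2) a[fast]=0 → fast++
(s=1,f=3) a[fast]=0 → fast++
(s=1,f=4) a[fast]=3≠0 swap→a[1]=3 → slow++,fast++
(s=2,f=5) a[fast]=1≠0 swap→a[2]=1 → slow++,fast++
(s=3,f=6) a[fast]=3≠0 swap→a[3]=3 → slow++,fast++
(s=4,f=7) a[fast]=0 → fast++
(s=4,f=8) a[fast]=0 → fast++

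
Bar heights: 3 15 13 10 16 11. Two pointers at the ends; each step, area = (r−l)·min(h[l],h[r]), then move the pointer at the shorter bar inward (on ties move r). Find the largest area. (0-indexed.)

max area = 45

[0,5] min(3,11)*5=15 best=15 * → l++
[1,5] min(15,11)*4=44 best=44 * → r--
[1,4] min(15,16)*3=45 best=45 * → l++
[2,4] min(13,16)*2=26 best=45 → l++
[3,4] min(10,16)*1=10 best=45 → l++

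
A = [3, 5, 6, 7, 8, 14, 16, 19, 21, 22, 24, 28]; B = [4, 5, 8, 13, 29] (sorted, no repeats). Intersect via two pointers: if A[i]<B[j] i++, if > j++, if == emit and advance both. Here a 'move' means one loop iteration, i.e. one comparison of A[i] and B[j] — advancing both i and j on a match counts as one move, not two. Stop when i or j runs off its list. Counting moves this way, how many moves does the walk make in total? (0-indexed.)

[i=0,j=0] 3<4 → i++
[i=1,j=0] 5>4 → j++
[i=1,j=1] 5==5 emit → i++,j++
[i=2,j=2] 6<8 → i++
[i=3,j=2] 7<8 → i++
[i=4,j=2] 8==8 emit → i++,j++
[i=5,j=3] 14>13 → j++
[i=5,j=4] 14<29 → i++
[i=6,j=4] 16<29 → i++
[i=7,j=4] 19<29 → i++
[i=8,j=4] 21<29 → i++
[i=9,j=4] 22<29 → i++
[i=10,j=4] 24<29 → i++
[i=11,j=4] 28<29 → i++

14 moves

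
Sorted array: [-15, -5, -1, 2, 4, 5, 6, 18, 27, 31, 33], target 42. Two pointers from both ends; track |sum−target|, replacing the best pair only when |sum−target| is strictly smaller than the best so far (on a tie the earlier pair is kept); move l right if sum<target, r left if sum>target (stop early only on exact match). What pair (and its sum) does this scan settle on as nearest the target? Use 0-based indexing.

[0,10] -15+33=18 d=24 * → l++
[1,10] -5+33=28 d=14 * → l++
[2,10] -1+33=32 d=10 * → l++
[3,10] 2+33=35 d=7 * → l++
[4,10] 4+33=37 d=5 * → l++
[5,10] 5+33=38 d=4 * → l++
[6,10] 6+33=39 d=3 * → l++
[7,10] 18+33=51 d=9 → r--
[7,9] 18+31=49 d=7 → r--
[7,8] 18+27=45 d=3 → r--

pair (6, 33) with sum 39 (|Δ|=3)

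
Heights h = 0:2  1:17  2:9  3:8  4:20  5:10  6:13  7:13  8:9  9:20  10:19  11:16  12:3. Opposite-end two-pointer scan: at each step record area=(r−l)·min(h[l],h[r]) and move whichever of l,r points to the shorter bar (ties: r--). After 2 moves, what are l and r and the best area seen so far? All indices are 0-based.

l=1, r=11, best area=33

l=0 r=12: min(2,3)*12=24 best=24 *, l++
l=1 r=12: min(17,3)*11=33 best=33 *, r--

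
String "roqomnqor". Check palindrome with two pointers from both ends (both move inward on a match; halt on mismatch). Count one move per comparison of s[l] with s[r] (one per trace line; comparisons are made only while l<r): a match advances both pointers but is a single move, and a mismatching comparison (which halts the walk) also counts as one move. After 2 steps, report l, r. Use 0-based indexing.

l=2, r=6

[0,8] 'r'=='r' → l++,r--
[1,7] 'o'=='o' → l++,r--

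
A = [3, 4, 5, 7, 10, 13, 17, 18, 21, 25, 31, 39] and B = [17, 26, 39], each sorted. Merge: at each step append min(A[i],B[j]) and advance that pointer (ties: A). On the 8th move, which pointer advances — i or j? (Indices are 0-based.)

j

[i=0,j=0] A[i]=3<=B[j]=17 take 3 → i++
[i=1,j=0] A[i]=4<=B[j]=17 take 4 → i++
[i=2,j=0] A[i]=5<=B[j]=17 take 5 → i++
[i=3,j=0] A[i]=7<=B[j]=17 take 7 → i++
[i=4,j=0] A[i]=10<=B[j]=17 take 10 → i++
[i=5,j=0] A[i]=13<=B[j]=17 take 13 → i++
[i=6,j=0] A[i]=17<=B[j]=17 take 17 → i++
[i=7,j=0] A[i]=18>B[j]=17 take 17 → j++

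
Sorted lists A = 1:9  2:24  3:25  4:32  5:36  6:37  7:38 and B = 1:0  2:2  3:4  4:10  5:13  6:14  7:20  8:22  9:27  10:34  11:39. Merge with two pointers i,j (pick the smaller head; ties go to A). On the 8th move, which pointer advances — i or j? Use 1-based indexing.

[i=1,j=1] A[i]=9>B[j]=0 take 0 → j++
[i=1,j=2] A[i]=9>B[j]=2 take 2 → j++
[i=1,j=3] A[i]=9>B[j]=4 take 4 → j++
[i=1,j=4] A[i]=9<=B[j]=10 take 9 → i++
[i=2,j=4] A[i]=24>B[j]=10 take 10 → j++
[i=2,j=5] A[i]=24>B[j]=13 take 13 → j++
[i=2,j=6] A[i]=24>B[j]=14 take 14 → j++
[i=2,j=7] A[i]=24>B[j]=20 take 20 → j++

j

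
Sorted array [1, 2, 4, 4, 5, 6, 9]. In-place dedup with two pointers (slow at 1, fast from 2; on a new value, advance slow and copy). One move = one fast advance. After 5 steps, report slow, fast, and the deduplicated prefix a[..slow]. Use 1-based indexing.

(s=1,f=2) a[fast]=2≠a[slow]=1 write a[2]=2 → slow++,fast++
(s=2,f=3) a[fast]=4≠a[slow]=2 write a[3]=4 → slow++,fast++
(s=3,f=4) a[fast]=4=a[slow] dup → fast++
(s=3,f=5) a[fast]=5≠a[slow]=4 write a[4]=5 → slow++,fast++
(s=4,f=6) a[fast]=6≠a[slow]=5 write a[5]=6 → slow++,fast++

slow=5, fast=7, prefix=[1, 2, 4, 5, 6]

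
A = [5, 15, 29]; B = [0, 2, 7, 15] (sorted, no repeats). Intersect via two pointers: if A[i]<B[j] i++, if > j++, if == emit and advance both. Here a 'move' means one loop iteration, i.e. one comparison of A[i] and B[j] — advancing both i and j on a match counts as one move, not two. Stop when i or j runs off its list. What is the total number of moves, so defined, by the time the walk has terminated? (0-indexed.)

5 moves

[i=0,j=0] 5>0 → j++
[i=0,j=1] 5>2 → j++
[i=0,j=2] 5<7 → i++
[i=1,j=2] 15>7 → j++
[i=1,j=3] 15==15 emit → i++,j++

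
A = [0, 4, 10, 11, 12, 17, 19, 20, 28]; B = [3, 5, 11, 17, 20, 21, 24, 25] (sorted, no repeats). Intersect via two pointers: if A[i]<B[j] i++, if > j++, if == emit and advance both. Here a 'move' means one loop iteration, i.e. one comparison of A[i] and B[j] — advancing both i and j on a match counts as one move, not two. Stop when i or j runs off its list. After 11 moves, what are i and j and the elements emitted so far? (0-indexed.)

i=0 j=0: 0<3, i++
i=1 j=0: 4>3, j++
i=1 j=1: 4<5, i++
i=2 j=1: 10>5, j++
i=2 j=2: 10<11, i++
i=3 j=2: 11==11 emit, i++,j++
i=4 j=3: 12<17, i++
i=5 j=3: 17==17 emit, i++,j++
i=6 j=4: 19<20, i++
i=7 j=4: 20==20 emit, i++,j++
i=8 j=5: 28>21, j++

i=8, j=6, emitted=[11, 17, 20]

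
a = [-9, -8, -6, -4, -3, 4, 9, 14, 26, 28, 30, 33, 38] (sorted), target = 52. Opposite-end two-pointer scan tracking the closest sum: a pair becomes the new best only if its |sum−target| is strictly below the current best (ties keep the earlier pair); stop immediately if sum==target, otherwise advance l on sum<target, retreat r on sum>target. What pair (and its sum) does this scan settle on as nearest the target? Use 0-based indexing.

pair (14, 38) with sum 52 (|Δ|=0)

l=0 r=12: -9+38=29 d=23 *, l++
l=1 r=12: -8+38=30 d=22 *, l++
l=2 r=12: -6+38=32 d=20 *, l++
l=3 r=12: -4+38=34 d=18 *, l++
l=4 r=12: -3+38=35 d=17 *, l++
l=5 r=12: 4+38=42 d=10 *, l++
l=6 r=12: 9+38=47 d=5 *, l++
l=7 r=12: 14+38=52 d=0 *, stop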